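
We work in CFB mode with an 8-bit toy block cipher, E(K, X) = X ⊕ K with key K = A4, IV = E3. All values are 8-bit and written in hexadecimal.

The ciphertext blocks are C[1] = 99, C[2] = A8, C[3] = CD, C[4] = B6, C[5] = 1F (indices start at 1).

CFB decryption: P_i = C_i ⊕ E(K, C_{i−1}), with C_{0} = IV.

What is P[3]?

P[3] = C1

P[3]: E(K, A8) = 0C; CD ⊕ 0C = C1.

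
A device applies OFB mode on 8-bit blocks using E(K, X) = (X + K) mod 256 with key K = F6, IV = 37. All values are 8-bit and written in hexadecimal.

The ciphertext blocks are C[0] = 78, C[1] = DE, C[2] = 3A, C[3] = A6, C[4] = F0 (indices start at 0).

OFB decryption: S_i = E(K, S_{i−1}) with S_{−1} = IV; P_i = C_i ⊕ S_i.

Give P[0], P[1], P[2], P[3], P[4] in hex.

P[0]: S = E(K, 37) = 2D; 78 ⊕ 2D = 55.
P[1]: S = E(K, 2D) = 23; DE ⊕ 23 = FD.
P[2]: S = E(K, 23) = 19; 3A ⊕ 19 = 23.
P[3]: S = E(K, 19) = 0F; A6 ⊕ 0F = A9.
P[4]: S = E(K, 0F) = 05; F0 ⊕ 05 = F5.

P[0] = 55, P[1] = FD, P[2] = 23, P[3] = A9, P[4] = F5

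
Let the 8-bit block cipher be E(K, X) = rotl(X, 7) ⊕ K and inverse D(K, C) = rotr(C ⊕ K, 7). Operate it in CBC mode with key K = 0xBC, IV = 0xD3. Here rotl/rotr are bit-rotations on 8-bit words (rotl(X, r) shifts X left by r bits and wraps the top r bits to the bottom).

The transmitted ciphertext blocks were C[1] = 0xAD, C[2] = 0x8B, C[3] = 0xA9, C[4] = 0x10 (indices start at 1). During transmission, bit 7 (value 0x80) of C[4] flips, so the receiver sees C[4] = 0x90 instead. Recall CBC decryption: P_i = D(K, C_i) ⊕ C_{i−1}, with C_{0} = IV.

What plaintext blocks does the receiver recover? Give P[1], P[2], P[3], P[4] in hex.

Only C[4] changed, to 0x90. In CBC, a change in C_i garbles P_i and flips the same bit in P_{i+1}. Decrypting the received ciphertext:
P[1]: D(K, 0xAD) = 0x22; 0x22 ⊕ 0xD3 = 0xF1.
P[2]: D(K, 0x8B) = 0x6E; 0x6E ⊕ 0xAD = 0xC3.
P[3]: D(K, 0xA9) = 0x2A; 0x2A ⊕ 0x8B = 0xA1.
P[4]: D(K, 0x90) = 0x58; 0x58 ⊕ 0xA9 = 0xF1.
Blocks that differ from the original plaintext: P[4].

P[1] = 0xF1, P[2] = 0xC3, P[3] = 0xA1, P[4] = 0xF1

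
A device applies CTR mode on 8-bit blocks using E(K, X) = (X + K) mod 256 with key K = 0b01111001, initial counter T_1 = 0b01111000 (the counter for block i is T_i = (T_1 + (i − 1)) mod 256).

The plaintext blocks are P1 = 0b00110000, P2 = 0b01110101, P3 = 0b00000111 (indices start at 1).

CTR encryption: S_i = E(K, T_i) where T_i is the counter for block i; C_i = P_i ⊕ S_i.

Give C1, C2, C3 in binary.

C1 = 0b11000001, C2 = 0b10000111, C3 = 0b11110100

C1: T = 0b01111000, S = E(K, T) = 0b11110001; 0b00110000 ⊕ 0b11110001 = 0b11000001.
C2: T = 0b01111001, S = E(K, T) = 0b11110010; 0b01110101 ⊕ 0b11110010 = 0b10000111.
C3: T = 0b01111010, S = E(K, T) = 0b11110011; 0b00000111 ⊕ 0b11110011 = 0b11110100.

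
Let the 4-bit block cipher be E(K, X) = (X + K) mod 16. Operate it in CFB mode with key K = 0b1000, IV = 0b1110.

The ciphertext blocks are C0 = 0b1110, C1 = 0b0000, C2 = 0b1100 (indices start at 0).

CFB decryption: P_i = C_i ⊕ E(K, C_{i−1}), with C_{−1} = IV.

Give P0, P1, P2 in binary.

P0: E(K, 0b1110) = 0b0110; 0b1110 ⊕ 0b0110 = 0b1000.
P1: E(K, 0b1110) = 0b0110; 0b0000 ⊕ 0b0110 = 0b0110.
P2: E(K, 0b0000) = 0b1000; 0b1100 ⊕ 0b1000 = 0b0100.

P0 = 0b1000, P1 = 0b0110, P2 = 0b0100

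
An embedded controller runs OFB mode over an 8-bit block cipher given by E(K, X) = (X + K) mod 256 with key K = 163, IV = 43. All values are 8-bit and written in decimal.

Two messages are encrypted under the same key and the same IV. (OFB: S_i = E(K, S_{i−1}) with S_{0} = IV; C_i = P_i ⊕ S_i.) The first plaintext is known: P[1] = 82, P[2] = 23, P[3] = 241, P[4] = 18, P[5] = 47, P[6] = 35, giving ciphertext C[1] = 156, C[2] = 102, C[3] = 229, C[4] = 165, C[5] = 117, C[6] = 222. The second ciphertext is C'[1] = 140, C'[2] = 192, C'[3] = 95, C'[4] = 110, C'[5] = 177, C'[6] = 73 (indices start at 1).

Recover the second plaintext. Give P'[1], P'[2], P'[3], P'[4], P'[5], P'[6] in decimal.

P'[1] = 66, P'[2] = 177, P'[3] = 75, P'[4] = 217, P'[5] = 235, P'[6] = 180

In OFB with a reused IV, both messages share the same keystream S_i, so C_i ⊕ C'_i = P_i ⊕ P'_i and thus P'_i = P_i ⊕ C_i ⊕ C'_i.
P'[1]: 82 ⊕ 156 ⊕ 140 = 66.
P'[2]: 23 ⊕ 102 ⊕ 192 = 177.
P'[3]: 241 ⊕ 229 ⊕ 95 = 75.
P'[4]: 18 ⊕ 165 ⊕ 110 = 217.
P'[5]: 47 ⊕ 117 ⊕ 177 = 235.
P'[6]: 35 ⊕ 222 ⊕ 73 = 180.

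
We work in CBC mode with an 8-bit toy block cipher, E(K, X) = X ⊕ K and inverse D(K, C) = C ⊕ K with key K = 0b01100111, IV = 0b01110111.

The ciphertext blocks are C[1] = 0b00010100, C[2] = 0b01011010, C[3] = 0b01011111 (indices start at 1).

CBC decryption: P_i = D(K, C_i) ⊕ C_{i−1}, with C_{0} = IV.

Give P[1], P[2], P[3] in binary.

P[1]: D(K, 0b00010100) = 0b01110011; 0b01110011 ⊕ 0b01110111 = 0b00000100.
P[2]: D(K, 0b01011010) = 0b00111101; 0b00111101 ⊕ 0b00010100 = 0b00101001.
P[3]: D(K, 0b01011111) = 0b00111000; 0b00111000 ⊕ 0b01011010 = 0b01100010.

P[1] = 0b00000100, P[2] = 0b00101001, P[3] = 0b01100010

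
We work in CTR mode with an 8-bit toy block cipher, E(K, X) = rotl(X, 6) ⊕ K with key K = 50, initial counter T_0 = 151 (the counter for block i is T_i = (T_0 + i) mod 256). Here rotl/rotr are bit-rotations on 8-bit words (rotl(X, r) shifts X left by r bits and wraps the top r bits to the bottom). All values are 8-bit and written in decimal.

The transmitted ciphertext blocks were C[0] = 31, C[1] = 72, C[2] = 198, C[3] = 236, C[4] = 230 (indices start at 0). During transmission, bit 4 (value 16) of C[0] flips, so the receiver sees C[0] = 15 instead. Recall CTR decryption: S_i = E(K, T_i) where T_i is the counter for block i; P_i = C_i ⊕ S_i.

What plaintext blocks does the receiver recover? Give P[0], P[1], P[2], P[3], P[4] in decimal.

P[0] = 216, P[1] = 92, P[2] = 146, P[3] = 120, P[4] = 50

Only C[0] changed, to 15. In CTR, a change in C_i flips the same bit in P_i only; the keystream is unaffected. Decrypting the received ciphertext:
P[0]: T = 151, S = E(K, T) = 215; 15 ⊕ 215 = 216.
P[1]: T = 152, S = E(K, T) = 20; 72 ⊕ 20 = 92.
P[2]: T = 153, S = E(K, T) = 84; 198 ⊕ 84 = 146.
P[3]: T = 154, S = E(K, T) = 148; 236 ⊕ 148 = 120.
P[4]: T = 155, S = E(K, T) = 212; 230 ⊕ 212 = 50.
Blocks that differ from the original plaintext: P[0].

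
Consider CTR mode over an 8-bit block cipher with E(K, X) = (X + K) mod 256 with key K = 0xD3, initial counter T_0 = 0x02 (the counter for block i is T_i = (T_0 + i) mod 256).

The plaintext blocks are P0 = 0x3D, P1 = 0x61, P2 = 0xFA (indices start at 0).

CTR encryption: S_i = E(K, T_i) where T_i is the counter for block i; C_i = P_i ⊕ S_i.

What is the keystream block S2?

0xD7

C0: T = 0x02, S = E(K, T) = 0xD5; 0x3D ⊕ 0xD5 = 0xE8.
C1: T = 0x03, S = E(K, T) = 0xD6; 0x61 ⊕ 0xD6 = 0xB7.
C2: T = 0x04, S = E(K, T) = 0xD7; 0xFA ⊕ 0xD7 = 0x2D.
So S2 = 0xD7.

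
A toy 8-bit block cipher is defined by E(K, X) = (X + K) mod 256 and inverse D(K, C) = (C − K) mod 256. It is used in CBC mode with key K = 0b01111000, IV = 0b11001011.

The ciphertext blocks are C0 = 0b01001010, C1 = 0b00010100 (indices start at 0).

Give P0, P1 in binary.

CBC decryption: P_i = D(K, C_i) ⊕ C_{i−1}, with C_{−1} = IV.
P0: D(K, 0b01001010) = 0b11010010; 0b11010010 ⊕ 0b11001011 = 0b00011001.
P1: D(K, 0b00010100) = 0b10011100; 0b10011100 ⊕ 0b01001010 = 0b11010110.

P0 = 0b00011001, P1 = 0b11010110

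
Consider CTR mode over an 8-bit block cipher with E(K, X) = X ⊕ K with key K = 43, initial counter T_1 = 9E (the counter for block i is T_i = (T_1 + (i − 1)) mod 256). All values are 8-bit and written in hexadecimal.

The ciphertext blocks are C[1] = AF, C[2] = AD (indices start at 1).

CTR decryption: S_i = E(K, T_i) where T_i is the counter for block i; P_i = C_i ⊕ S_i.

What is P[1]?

P[1]: T = 9E, S = E(K, T) = DD; AF ⊕ DD = 72.

P[1] = 72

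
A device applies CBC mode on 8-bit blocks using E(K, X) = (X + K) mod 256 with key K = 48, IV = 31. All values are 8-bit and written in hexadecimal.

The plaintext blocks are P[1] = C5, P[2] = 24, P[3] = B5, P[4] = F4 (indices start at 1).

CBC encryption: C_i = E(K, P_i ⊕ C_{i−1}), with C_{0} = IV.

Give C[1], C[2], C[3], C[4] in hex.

C[1] = 3C, C[2] = 60, C[3] = 1D, C[4] = 31

C[1]: P[1] ⊕ 31 = F4; E(K, F4) = 3C.
C[2]: P[2] ⊕ 3C = 18; E(K, 18) = 60.
C[3]: P[3] ⊕ 60 = D5; E(K, D5) = 1D.
C[4]: P[4] ⊕ 1D = E9; E(K, E9) = 31.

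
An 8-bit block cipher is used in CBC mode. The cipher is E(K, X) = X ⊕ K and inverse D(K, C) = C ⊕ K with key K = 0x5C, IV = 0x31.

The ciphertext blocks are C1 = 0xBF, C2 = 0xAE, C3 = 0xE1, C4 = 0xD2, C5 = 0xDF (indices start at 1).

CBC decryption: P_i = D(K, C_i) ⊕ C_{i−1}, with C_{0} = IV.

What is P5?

P5: D(K, 0xDF) = 0x83; 0x83 ⊕ 0xD2 = 0x51.

P5 = 0x51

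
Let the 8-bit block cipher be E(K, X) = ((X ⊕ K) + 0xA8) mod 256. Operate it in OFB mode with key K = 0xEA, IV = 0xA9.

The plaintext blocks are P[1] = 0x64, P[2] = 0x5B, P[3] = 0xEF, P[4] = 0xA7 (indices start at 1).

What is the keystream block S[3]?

0xEB

OFB encryption: S_i = E(K, S_{i−1}) with S_{0} = IV; C_i = P_i ⊕ S_i.
C[1]: S = E(K, 0xA9) = 0xEB; 0x64 ⊕ 0xEB = 0x8F.
C[2]: S = E(K, 0xEB) = 0xA9; 0x5B ⊕ 0xA9 = 0xF2.
C[3]: S = E(K, 0xA9) = 0xEB; 0xEF ⊕ 0xEB = 0x04.
So S[3] = 0xEB.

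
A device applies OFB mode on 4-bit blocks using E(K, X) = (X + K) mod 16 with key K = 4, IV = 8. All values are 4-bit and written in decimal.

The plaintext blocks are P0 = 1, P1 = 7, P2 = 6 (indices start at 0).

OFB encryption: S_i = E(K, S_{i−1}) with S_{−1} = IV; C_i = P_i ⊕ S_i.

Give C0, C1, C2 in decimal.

C0: S = E(K, 8) = 12; 1 ⊕ 12 = 13.
C1: S = E(K, 12) = 0; 7 ⊕ 0 = 7.
C2: S = E(K, 0) = 4; 6 ⊕ 4 = 2.

C0 = 13, C1 = 7, C2 = 2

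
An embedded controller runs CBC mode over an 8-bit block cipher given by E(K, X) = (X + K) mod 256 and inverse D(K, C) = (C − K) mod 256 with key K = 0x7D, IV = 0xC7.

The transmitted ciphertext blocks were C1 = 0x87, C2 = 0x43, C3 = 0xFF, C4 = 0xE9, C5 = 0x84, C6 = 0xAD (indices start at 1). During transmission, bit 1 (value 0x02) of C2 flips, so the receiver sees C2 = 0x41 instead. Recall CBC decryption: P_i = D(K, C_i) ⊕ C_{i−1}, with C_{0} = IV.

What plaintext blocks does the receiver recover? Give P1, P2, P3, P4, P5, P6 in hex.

Only C2 changed, to 0x41. In CBC, a change in C_i garbles P_i and flips the same bit in P_{i+1}. Decrypting the received ciphertext:
P1: D(K, 0x87) = 0x0A; 0x0A ⊕ 0xC7 = 0xCD.
P2: D(K, 0x41) = 0xC4; 0xC4 ⊕ 0x87 = 0x43.
P3: D(K, 0xFF) = 0x82; 0x82 ⊕ 0x41 = 0xC3.
P4: D(K, 0xE9) = 0x6C; 0x6C ⊕ 0xFF = 0x93.
P5: D(K, 0x84) = 0x07; 0x07 ⊕ 0xE9 = 0xEE.
P6: D(K, 0xAD) = 0x30; 0x30 ⊕ 0x84 = 0xB4.
Blocks that differ from the original plaintext: P2, P3.

P1 = 0xCD, P2 = 0x43, P3 = 0xC3, P4 = 0x93, P5 = 0xEE, P6 = 0xB4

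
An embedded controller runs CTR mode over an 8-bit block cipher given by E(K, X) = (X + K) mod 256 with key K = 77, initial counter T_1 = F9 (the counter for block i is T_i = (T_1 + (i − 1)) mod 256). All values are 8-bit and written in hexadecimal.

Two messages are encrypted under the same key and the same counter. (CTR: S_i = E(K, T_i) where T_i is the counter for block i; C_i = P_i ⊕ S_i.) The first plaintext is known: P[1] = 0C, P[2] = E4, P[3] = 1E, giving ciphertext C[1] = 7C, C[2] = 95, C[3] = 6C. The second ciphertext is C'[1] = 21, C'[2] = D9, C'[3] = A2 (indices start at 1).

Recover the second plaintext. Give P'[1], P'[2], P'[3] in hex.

In CTR with a reused counter, both messages share the same keystream S_i, so C_i ⊕ C'_i = P_i ⊕ P'_i and thus P'_i = P_i ⊕ C_i ⊕ C'_i.
P'[1]: 0C ⊕ 7C ⊕ 21 = 51.
P'[2]: E4 ⊕ 95 ⊕ D9 = A8.
P'[3]: 1E ⊕ 6C ⊕ A2 = D0.

P'[1] = 51, P'[2] = A8, P'[3] = D0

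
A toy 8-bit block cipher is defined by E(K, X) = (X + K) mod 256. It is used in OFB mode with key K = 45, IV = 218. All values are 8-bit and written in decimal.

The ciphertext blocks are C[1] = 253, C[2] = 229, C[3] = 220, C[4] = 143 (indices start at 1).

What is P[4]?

P[4] = 1

OFB decryption: S_i = E(K, S_{i−1}) with S_{0} = IV; P_i = C_i ⊕ S_i.
P[1]: S = E(K, 218) = 7; 253 ⊕ 7 = 250.
P[2]: S = E(K, 7) = 52; 229 ⊕ 52 = 209.
P[3]: S = E(K, 52) = 97; 220 ⊕ 97 = 189.
P[4]: S = E(K, 97) = 142; 143 ⊕ 142 = 1.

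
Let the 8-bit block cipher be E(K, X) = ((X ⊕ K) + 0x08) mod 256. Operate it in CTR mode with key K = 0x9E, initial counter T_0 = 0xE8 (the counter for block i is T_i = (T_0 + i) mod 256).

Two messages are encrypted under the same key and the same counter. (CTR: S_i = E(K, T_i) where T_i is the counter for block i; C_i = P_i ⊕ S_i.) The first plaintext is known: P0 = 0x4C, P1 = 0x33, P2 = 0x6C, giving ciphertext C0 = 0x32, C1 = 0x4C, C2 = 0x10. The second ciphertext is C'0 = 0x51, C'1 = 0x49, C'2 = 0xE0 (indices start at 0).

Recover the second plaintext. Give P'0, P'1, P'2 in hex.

P'0 = 0x2F, P'1 = 0x36, P'2 = 0x9C

In CTR with a reused counter, both messages share the same keystream S_i, so C_i ⊕ C'_i = P_i ⊕ P'_i and thus P'_i = P_i ⊕ C_i ⊕ C'_i.
P'0: 0x4C ⊕ 0x32 ⊕ 0x51 = 0x2F.
P'1: 0x33 ⊕ 0x4C ⊕ 0x49 = 0x36.
P'2: 0x6C ⊕ 0x10 ⊕ 0xE0 = 0x9C.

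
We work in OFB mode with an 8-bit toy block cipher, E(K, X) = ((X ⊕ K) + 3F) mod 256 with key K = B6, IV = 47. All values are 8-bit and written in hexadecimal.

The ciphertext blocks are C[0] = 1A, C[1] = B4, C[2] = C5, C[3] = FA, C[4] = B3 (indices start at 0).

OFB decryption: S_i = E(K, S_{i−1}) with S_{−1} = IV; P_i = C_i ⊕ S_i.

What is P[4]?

P[0]: S = E(K, 47) = 30; 1A ⊕ 30 = 2A.
P[1]: S = E(K, 30) = C5; B4 ⊕ C5 = 71.
P[2]: S = E(K, C5) = B2; C5 ⊕ B2 = 77.
P[3]: S = E(K, B2) = 43; FA ⊕ 43 = B9.
P[4]: S = E(K, 43) = 34; B3 ⊕ 34 = 87.

P[4] = 87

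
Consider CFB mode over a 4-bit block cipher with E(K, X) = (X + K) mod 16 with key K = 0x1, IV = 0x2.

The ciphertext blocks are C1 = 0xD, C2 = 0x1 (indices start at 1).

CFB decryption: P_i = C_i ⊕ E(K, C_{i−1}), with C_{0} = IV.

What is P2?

P2: E(K, 0xD) = 0xE; 0x1 ⊕ 0xE = 0xF.

P2 = 0xF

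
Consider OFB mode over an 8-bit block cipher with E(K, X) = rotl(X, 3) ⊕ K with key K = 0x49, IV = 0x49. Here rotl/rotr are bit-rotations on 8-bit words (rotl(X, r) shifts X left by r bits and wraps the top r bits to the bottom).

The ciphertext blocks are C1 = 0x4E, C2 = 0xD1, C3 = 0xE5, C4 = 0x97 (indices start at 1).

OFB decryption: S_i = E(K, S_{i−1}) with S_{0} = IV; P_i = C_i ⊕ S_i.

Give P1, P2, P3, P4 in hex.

P1 = 0x4D, P2 = 0x80, P3 = 0x26, P4 = 0xC0

P1: S = E(K, 0x49) = 0x03; 0x4E ⊕ 0x03 = 0x4D.
P2: S = E(K, 0x03) = 0x51; 0xD1 ⊕ 0x51 = 0x80.
P3: S = E(K, 0x51) = 0xC3; 0xE5 ⊕ 0xC3 = 0x26.
P4: S = E(K, 0xC3) = 0x57; 0x97 ⊕ 0x57 = 0xC0.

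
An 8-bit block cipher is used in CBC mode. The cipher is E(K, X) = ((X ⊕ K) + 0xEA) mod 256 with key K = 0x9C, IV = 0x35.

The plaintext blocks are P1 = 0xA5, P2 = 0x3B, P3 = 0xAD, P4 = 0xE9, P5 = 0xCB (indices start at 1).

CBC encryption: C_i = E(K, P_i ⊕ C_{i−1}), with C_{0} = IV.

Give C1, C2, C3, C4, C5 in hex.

C1 = 0xF6, C2 = 0x3B, C3 = 0xF4, C4 = 0x6B, C5 = 0x26

C1: P1 ⊕ 0x35 = 0x90; E(K, 0x90) = 0xF6.
C2: P2 ⊕ 0xF6 = 0xCD; E(K, 0xCD) = 0x3B.
C3: P3 ⊕ 0x3B = 0x96; E(K, 0x96) = 0xF4.
C4: P4 ⊕ 0xF4 = 0x1D; E(K, 0x1D) = 0x6B.
C5: P5 ⊕ 0x6B = 0xA0; E(K, 0xA0) = 0x26.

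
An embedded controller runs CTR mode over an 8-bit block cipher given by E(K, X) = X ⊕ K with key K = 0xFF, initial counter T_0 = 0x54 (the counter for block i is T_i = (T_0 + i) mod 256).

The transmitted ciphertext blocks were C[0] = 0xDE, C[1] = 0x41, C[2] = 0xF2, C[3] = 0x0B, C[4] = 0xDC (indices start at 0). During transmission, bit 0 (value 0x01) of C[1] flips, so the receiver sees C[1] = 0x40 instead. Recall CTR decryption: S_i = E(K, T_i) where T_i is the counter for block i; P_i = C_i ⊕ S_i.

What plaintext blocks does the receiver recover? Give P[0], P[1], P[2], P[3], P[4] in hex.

Only C[1] changed, to 0x40. In CTR, a change in C_i flips the same bit in P_i only; the keystream is unaffected. Decrypting the received ciphertext:
P[0]: T = 0x54, S = E(K, T) = 0xAB; 0xDE ⊕ 0xAB = 0x75.
P[1]: T = 0x55, S = E(K, T) = 0xAA; 0x40 ⊕ 0xAA = 0xEA.
P[2]: T = 0x56, S = E(K, T) = 0xA9; 0xF2 ⊕ 0xA9 = 0x5B.
P[3]: T = 0x57, S = E(K, T) = 0xA8; 0x0B ⊕ 0xA8 = 0xA3.
P[4]: T = 0x58, S = E(K, T) = 0xA7; 0xDC ⊕ 0xA7 = 0x7B.
Blocks that differ from the original plaintext: P[1].

P[0] = 0x75, P[1] = 0xEA, P[2] = 0x5B, P[3] = 0xA3, P[4] = 0x7B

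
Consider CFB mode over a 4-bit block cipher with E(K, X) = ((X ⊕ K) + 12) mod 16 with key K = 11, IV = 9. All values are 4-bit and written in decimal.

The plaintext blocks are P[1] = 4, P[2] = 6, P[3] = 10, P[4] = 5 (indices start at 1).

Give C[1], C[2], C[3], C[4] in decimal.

C[1] = 10, C[2] = 11, C[3] = 6, C[4] = 12

CFB encryption: C_i = P_i ⊕ E(K, C_{i−1}), with C_{0} = IV.
C[1]: E(K, 9) = 14; 4 ⊕ 14 = 10.
C[2]: E(K, 10) = 13; 6 ⊕ 13 = 11.
C[3]: E(K, 11) = 12; 10 ⊕ 12 = 6.
C[4]: E(K, 6) = 9; 5 ⊕ 9 = 12.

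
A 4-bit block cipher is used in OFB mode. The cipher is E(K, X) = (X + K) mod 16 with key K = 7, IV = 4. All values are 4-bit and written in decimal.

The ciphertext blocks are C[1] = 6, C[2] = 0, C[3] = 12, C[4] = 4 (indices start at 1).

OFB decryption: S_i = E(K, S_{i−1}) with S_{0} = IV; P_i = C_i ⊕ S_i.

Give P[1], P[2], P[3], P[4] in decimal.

P[1] = 13, P[2] = 2, P[3] = 5, P[4] = 4

P[1]: S = E(K, 4) = 11; 6 ⊕ 11 = 13.
P[2]: S = E(K, 11) = 2; 0 ⊕ 2 = 2.
P[3]: S = E(K, 2) = 9; 12 ⊕ 9 = 5.
P[4]: S = E(K, 9) = 0; 4 ⊕ 0 = 4.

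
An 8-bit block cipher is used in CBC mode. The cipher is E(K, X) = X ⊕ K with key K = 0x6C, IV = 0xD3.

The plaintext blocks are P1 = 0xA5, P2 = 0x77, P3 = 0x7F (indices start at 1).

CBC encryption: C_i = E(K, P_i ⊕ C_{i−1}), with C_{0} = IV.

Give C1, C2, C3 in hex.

C1: P1 ⊕ 0xD3 = 0x76; E(K, 0x76) = 0x1A.
C2: P2 ⊕ 0x1A = 0x6D; E(K, 0x6D) = 0x01.
C3: P3 ⊕ 0x01 = 0x7E; E(K, 0x7E) = 0x12.

C1 = 0x1A, C2 = 0x01, C3 = 0x12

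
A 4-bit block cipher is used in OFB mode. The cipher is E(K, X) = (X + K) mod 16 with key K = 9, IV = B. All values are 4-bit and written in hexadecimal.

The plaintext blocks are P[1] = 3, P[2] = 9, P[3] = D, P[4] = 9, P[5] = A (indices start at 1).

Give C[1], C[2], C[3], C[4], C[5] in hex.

C[1] = 7, C[2] = 4, C[3] = B, C[4] = 6, C[5] = 2

OFB encryption: S_i = E(K, S_{i−1}) with S_{0} = IV; C_i = P_i ⊕ S_i.
C[1]: S = E(K, B) = 4; 3 ⊕ 4 = 7.
C[2]: S = E(K, 4) = D; 9 ⊕ D = 4.
C[3]: S = E(K, D) = 6; D ⊕ 6 = B.
C[4]: S = E(K, 6) = F; 9 ⊕ F = 6.
C[5]: S = E(K, F) = 8; A ⊕ 8 = 2.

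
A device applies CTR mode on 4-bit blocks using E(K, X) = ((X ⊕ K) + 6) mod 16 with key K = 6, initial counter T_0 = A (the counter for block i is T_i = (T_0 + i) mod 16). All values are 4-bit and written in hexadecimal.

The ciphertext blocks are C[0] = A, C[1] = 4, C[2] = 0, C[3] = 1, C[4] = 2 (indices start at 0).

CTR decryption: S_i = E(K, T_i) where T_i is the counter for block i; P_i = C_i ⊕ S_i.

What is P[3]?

P[3]: T = D, S = E(K, T) = 1; 1 ⊕ 1 = 0.

P[3] = 0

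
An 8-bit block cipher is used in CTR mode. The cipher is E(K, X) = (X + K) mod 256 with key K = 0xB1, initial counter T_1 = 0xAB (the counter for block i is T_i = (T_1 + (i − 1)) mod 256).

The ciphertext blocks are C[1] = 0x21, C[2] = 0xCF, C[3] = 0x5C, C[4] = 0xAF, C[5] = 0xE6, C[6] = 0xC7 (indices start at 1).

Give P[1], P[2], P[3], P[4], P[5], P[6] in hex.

P[1] = 0x7D, P[2] = 0x92, P[3] = 0x02, P[4] = 0xF0, P[5] = 0x86, P[6] = 0xA6

CTR decryption: S_i = E(K, T_i) where T_i is the counter for block i; P_i = C_i ⊕ S_i.
P[1]: T = 0xAB, S = E(K, T) = 0x5C; 0x21 ⊕ 0x5C = 0x7D.
P[2]: T = 0xAC, S = E(K, T) = 0x5D; 0xCF ⊕ 0x5D = 0x92.
P[3]: T = 0xAD, S = E(K, T) = 0x5E; 0x5C ⊕ 0x5E = 0x02.
P[4]: T = 0xAE, S = E(K, T) = 0x5F; 0xAF ⊕ 0x5F = 0xF0.
P[5]: T = 0xAF, S = E(K, T) = 0x60; 0xE6 ⊕ 0x60 = 0x86.
P[6]: T = 0xB0, S = E(K, T) = 0x61; 0xC7 ⊕ 0x61 = 0xA6.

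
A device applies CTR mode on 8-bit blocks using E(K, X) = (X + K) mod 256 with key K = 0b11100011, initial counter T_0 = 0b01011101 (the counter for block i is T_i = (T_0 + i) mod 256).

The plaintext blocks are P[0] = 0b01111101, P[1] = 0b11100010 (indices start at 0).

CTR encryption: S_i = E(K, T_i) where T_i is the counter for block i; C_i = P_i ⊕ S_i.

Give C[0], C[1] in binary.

C[0]: T = 0b01011101, S = E(K, T) = 0b01000000; 0b01111101 ⊕ 0b01000000 = 0b00111101.
C[1]: T = 0b01011110, S = E(K, T) = 0b01000001; 0b11100010 ⊕ 0b01000001 = 0b10100011.

C[0] = 0b00111101, C[1] = 0b10100011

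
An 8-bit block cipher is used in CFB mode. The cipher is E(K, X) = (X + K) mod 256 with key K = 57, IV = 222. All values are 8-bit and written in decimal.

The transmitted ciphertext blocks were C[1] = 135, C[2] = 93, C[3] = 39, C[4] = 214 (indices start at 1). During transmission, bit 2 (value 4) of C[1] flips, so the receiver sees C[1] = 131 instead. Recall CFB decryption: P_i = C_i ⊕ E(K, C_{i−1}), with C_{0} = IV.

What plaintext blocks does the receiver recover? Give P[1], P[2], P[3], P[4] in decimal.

P[1] = 148, P[2] = 225, P[3] = 177, P[4] = 182

Only C[1] changed, to 131. In CFB, a change in C_i flips the same bit in P_i and garbles P_{i+1}. Decrypting the received ciphertext:
P[1]: E(K, 222) = 23; 131 ⊕ 23 = 148.
P[2]: E(K, 131) = 188; 93 ⊕ 188 = 225.
P[3]: E(K, 93) = 150; 39 ⊕ 150 = 177.
P[4]: E(K, 39) = 96; 214 ⊕ 96 = 182.
Blocks that differ from the original plaintext: P[1], P[2].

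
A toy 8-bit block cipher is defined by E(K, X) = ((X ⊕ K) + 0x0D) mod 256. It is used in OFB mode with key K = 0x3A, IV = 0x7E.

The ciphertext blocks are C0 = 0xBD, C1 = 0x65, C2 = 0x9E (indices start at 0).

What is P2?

OFB decryption: S_i = E(K, S_{i−1}) with S_{−1} = IV; P_i = C_i ⊕ S_i.
P0: S = E(K, 0x7E) = 0x51; 0xBD ⊕ 0x51 = 0xEC.
P1: S = E(K, 0x51) = 0x78; 0x65 ⊕ 0x78 = 0x1D.
P2: S = E(K, 0x78) = 0x4F; 0x9E ⊕ 0x4F = 0xD1.

P2 = 0xD1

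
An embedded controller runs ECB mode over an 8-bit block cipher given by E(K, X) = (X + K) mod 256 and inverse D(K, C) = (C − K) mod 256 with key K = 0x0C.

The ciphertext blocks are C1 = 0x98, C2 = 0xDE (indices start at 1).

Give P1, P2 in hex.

P1 = 0x8C, P2 = 0xD2

ECB decryption: P_i = D(K, C_i).
P1: D(K, 0x98) = 0x8C.
P2: D(K, 0xDE) = 0xD2.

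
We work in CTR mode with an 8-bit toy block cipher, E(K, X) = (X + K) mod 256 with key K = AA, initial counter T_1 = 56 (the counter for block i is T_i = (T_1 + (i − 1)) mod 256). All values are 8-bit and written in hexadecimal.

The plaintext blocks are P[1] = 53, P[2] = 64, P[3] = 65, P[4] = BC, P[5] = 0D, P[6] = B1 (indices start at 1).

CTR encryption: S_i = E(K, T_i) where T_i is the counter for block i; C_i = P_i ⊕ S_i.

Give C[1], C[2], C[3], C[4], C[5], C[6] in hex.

C[1]: T = 56, S = E(K, T) = 00; 53 ⊕ 00 = 53.
C[2]: T = 57, S = E(K, T) = 01; 64 ⊕ 01 = 65.
C[3]: T = 58, S = E(K, T) = 02; 65 ⊕ 02 = 67.
C[4]: T = 59, S = E(K, T) = 03; BC ⊕ 03 = BF.
C[5]: T = 5A, S = E(K, T) = 04; 0D ⊕ 04 = 09.
C[6]: T = 5B, S = E(K, T) = 05; B1 ⊕ 05 = B4.

C[1] = 53, C[2] = 65, C[3] = 67, C[4] = BF, C[5] = 09, C[6] = B4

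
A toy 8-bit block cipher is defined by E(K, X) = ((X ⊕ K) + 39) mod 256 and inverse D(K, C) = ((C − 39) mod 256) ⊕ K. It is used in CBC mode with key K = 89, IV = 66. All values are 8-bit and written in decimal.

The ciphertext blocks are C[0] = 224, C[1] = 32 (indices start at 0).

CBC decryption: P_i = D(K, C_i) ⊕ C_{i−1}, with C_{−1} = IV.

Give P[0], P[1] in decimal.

P[0] = 162, P[1] = 64

P[0]: D(K, 224) = 224; 224 ⊕ 66 = 162.
P[1]: D(K, 32) = 160; 160 ⊕ 224 = 64.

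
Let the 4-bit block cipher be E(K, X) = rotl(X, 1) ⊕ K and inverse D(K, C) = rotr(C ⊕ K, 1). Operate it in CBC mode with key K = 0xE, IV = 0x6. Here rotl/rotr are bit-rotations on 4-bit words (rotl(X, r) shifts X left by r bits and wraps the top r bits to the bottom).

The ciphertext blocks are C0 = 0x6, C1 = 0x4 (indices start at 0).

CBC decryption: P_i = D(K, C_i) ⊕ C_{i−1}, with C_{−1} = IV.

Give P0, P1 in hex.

P0 = 0x2, P1 = 0x3

P0: D(K, 0x6) = 0x4; 0x4 ⊕ 0x6 = 0x2.
P1: D(K, 0x4) = 0x5; 0x5 ⊕ 0x6 = 0x3.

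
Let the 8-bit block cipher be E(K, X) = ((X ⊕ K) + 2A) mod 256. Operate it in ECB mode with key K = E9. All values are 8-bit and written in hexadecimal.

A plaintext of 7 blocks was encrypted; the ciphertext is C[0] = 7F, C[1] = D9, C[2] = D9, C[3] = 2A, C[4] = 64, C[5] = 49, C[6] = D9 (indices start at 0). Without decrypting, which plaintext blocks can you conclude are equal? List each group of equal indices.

ECB encrypts each block independently with the same key, so equal ciphertext blocks imply equal plaintext blocks.
C[1] = C[2] = C[6] = D9, so P[1] = P[2] = P[6].

P[1] = P[2] = P[6]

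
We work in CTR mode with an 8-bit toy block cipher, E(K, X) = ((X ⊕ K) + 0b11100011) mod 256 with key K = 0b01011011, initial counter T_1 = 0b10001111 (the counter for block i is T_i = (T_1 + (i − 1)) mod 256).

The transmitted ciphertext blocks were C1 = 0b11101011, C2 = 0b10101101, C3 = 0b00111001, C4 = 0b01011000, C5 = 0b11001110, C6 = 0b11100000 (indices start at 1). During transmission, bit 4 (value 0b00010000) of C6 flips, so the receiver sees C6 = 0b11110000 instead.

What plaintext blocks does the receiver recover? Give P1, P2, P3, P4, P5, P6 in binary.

CTR decryption: S_i = E(K, T_i) where T_i is the counter for block i; P_i = C_i ⊕ S_i.
Only C6 changed, to 0b11110000. In CTR, a change in C_i flips the same bit in P_i only; the keystream is unaffected. Decrypting the received ciphertext:
P1: T = 0b10001111, S = E(K, T) = 0b10110111; 0b11101011 ⊕ 0b10110111 = 0b01011100.
P2: T = 0b10010000, S = E(K, T) = 0b10101110; 0b10101101 ⊕ 0b10101110 = 0b00000011.
P3: T = 0b10010001, S = E(K, T) = 0b10101101; 0b00111001 ⊕ 0b10101101 = 0b10010100.
P4: T = 0b10010010, S = E(K, T) = 0b10101100; 0b01011000 ⊕ 0b10101100 = 0b11110100.
P5: T = 0b10010011, S = E(K, T) = 0b10101011; 0b11001110 ⊕ 0b10101011 = 0b01100101.
P6: T = 0b10010100, S = E(K, T) = 0b10110010; 0b11110000 ⊕ 0b10110010 = 0b01000010.
Blocks that differ from the original plaintext: P6.

P1 = 0b01011100, P2 = 0b00000011, P3 = 0b10010100, P4 = 0b11110100, P5 = 0b01100101, P6 = 0b01000010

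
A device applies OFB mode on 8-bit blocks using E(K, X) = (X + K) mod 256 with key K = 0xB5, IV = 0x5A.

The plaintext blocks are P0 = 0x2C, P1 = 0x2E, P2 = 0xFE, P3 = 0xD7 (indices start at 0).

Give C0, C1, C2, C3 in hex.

OFB encryption: S_i = E(K, S_{i−1}) with S_{−1} = IV; C_i = P_i ⊕ S_i.
C0: S = E(K, 0x5A) = 0x0F; 0x2C ⊕ 0x0F = 0x23.
C1: S = E(K, 0x0F) = 0xC4; 0x2E ⊕ 0xC4 = 0xEA.
C2: S = E(K, 0xC4) = 0x79; 0xFE ⊕ 0x79 = 0x87.
C3: S = E(K, 0x79) = 0x2E; 0xD7 ⊕ 0x2E = 0xF9.

C0 = 0x23, C1 = 0xEA, C2 = 0x87, C3 = 0xF9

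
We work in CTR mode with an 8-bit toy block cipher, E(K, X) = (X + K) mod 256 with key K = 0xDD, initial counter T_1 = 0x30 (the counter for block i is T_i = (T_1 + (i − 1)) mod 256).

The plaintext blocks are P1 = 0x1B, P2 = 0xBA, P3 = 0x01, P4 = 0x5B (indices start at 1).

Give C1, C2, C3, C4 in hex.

CTR encryption: S_i = E(K, T_i) where T_i is the counter for block i; C_i = P_i ⊕ S_i.
C1: T = 0x30, S = E(K, T) = 0x0D; 0x1B ⊕ 0x0D = 0x16.
C2: T = 0x31, S = E(K, T) = 0x0E; 0xBA ⊕ 0x0E = 0xB4.
C3: T = 0x32, S = E(K, T) = 0x0F; 0x01 ⊕ 0x0F = 0x0E.
C4: T = 0x33, S = E(K, T) = 0x10; 0x5B ⊕ 0x10 = 0x4B.

C1 = 0x16, C2 = 0xB4, C3 = 0x0E, C4 = 0x4B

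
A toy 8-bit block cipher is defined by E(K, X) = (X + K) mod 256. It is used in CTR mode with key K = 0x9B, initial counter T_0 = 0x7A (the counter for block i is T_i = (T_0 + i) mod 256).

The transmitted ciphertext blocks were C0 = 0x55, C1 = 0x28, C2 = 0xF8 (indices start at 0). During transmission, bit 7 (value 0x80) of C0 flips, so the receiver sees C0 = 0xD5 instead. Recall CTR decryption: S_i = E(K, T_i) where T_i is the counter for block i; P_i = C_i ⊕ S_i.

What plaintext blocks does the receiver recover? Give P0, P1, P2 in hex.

P0 = 0xC0, P1 = 0x3E, P2 = 0xEF

Only C0 changed, to 0xD5. In CTR, a change in C_i flips the same bit in P_i only; the keystream is unaffected. Decrypting the received ciphertext:
P0: T = 0x7A, S = E(K, T) = 0x15; 0xD5 ⊕ 0x15 = 0xC0.
P1: T = 0x7B, S = E(K, T) = 0x16; 0x28 ⊕ 0x16 = 0x3E.
P2: T = 0x7C, S = E(K, T) = 0x17; 0xF8 ⊕ 0x17 = 0xEF.
Blocks that differ from the original plaintext: P0.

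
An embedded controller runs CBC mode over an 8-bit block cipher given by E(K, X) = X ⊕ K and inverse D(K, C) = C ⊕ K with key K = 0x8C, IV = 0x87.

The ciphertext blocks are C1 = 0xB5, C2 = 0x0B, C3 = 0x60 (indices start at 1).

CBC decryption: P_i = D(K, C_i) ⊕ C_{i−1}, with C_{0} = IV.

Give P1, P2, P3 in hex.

P1 = 0xBE, P2 = 0x32, P3 = 0xE7

P1: D(K, 0xB5) = 0x39; 0x39 ⊕ 0x87 = 0xBE.
P2: D(K, 0x0B) = 0x87; 0x87 ⊕ 0xB5 = 0x32.
P3: D(K, 0x60) = 0xEC; 0xEC ⊕ 0x0B = 0xE7.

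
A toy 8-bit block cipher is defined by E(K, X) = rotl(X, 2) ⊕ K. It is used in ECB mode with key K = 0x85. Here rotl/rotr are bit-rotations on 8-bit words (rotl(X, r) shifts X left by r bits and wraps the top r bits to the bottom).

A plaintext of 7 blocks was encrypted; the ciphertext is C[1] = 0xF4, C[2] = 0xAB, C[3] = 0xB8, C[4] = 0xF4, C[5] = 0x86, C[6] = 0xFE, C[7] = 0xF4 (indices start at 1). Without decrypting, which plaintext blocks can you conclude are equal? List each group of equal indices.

P[1] = P[4] = P[7]

ECB encrypts each block independently with the same key, so equal ciphertext blocks imply equal plaintext blocks.
C[1] = C[4] = C[7] = 0xF4, so P[1] = P[4] = P[7].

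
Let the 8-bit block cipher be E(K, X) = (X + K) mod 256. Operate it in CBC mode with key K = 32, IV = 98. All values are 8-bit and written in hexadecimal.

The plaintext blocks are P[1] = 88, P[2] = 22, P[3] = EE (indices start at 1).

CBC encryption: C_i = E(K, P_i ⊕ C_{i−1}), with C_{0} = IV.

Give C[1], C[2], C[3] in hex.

C[1]: P[1] ⊕ 98 = 10; E(K, 10) = 42.
C[2]: P[2] ⊕ 42 = 60; E(K, 60) = 92.
C[3]: P[3] ⊕ 92 = 7C; E(K, 7C) = AE.

C[1] = 42, C[2] = 92, C[3] = AE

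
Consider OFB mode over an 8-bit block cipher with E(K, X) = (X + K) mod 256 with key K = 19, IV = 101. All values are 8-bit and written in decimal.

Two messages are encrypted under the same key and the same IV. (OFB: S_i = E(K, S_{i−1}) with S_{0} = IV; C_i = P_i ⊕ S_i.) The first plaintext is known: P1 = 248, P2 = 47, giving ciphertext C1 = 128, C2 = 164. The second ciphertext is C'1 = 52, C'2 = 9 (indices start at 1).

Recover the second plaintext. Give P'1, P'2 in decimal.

In OFB with a reused IV, both messages share the same keystream S_i, so C_i ⊕ C'_i = P_i ⊕ P'_i and thus P'_i = P_i ⊕ C_i ⊕ C'_i.
P'1: 248 ⊕ 128 ⊕ 52 = 76.
P'2: 47 ⊕ 164 ⊕ 9 = 130.

P'1 = 76, P'2 = 130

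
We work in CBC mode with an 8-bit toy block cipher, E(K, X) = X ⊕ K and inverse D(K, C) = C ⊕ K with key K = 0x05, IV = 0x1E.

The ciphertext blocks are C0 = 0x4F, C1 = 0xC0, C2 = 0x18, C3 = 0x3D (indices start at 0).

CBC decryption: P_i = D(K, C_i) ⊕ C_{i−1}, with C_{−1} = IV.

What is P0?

P0: D(K, 0x4F) = 0x4A; 0x4A ⊕ 0x1E = 0x54.

P0 = 0x54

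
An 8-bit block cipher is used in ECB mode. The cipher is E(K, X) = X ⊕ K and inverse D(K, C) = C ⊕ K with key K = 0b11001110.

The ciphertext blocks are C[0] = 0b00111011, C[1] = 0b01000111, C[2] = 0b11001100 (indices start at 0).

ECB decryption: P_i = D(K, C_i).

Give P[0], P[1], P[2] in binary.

P[0]: D(K, 0b00111011) = 0b11110101.
P[1]: D(K, 0b01000111) = 0b10001001.
P[2]: D(K, 0b11001100) = 0b00000010.

P[0] = 0b11110101, P[1] = 0b10001001, P[2] = 0b00000010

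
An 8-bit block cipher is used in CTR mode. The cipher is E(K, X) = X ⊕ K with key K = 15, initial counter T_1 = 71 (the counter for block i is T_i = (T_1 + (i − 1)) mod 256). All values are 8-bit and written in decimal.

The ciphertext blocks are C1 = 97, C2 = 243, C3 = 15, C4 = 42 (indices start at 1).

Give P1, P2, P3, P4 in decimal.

CTR decryption: S_i = E(K, T_i) where T_i is the counter for block i; P_i = C_i ⊕ S_i.
P1: T = 71, S = E(K, T) = 72; 97 ⊕ 72 = 41.
P2: T = 72, S = E(K, T) = 71; 243 ⊕ 71 = 180.
P3: T = 73, S = E(K, T) = 70; 15 ⊕ 70 = 73.
P4: T = 74, S = E(K, T) = 69; 42 ⊕ 69 = 111.

P1 = 41, P2 = 180, P3 = 73, P4 = 111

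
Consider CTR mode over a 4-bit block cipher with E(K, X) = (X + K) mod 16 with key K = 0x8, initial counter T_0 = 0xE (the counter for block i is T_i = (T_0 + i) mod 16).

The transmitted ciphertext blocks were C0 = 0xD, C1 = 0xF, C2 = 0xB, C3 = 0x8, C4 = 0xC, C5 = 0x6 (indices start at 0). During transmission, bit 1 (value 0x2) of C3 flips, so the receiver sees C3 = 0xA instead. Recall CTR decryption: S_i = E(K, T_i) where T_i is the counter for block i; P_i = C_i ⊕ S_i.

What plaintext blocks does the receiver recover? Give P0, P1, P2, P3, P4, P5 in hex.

Only C3 changed, to 0xA. In CTR, a change in C_i flips the same bit in P_i only; the keystream is unaffected. Decrypting the received ciphertext:
P0: T = 0xE, S = E(K, T) = 0x6; 0xD ⊕ 0x6 = 0xB.
P1: T = 0xF, S = E(K, T) = 0x7; 0xF ⊕ 0x7 = 0x8.
P2: T = 0x0, S = E(K, T) = 0x8; 0xB ⊕ 0x8 = 0x3.
P3: T = 0x1, S = E(K, T) = 0x9; 0xA ⊕ 0x9 = 0x3.
P4: T = 0x2, S = E(K, T) = 0xA; 0xC ⊕ 0xA = 0x6.
P5: T = 0x3, S = E(K, T) = 0xB; 0x6 ⊕ 0xB = 0xD.
Blocks that differ from the original plaintext: P3.

P0 = 0xB, P1 = 0x8, P2 = 0x3, P3 = 0x3, P4 = 0x6, P5 = 0xD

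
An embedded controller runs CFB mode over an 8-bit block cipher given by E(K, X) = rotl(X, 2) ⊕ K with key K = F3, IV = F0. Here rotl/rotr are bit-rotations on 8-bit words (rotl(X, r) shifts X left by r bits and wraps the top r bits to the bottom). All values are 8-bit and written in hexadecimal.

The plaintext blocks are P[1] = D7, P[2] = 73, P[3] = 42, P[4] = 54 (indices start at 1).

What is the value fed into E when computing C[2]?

CFB encryption: C_i = P_i ⊕ E(K, C_{i−1}), with C_{0} = IV.
C[1]: E(K, F0) = 30; D7 ⊕ 30 = E7.
C[2]: E(K, E7) = 6C; 73 ⊕ 6C = 1F.
So the input to E for block [2] is E7.

E7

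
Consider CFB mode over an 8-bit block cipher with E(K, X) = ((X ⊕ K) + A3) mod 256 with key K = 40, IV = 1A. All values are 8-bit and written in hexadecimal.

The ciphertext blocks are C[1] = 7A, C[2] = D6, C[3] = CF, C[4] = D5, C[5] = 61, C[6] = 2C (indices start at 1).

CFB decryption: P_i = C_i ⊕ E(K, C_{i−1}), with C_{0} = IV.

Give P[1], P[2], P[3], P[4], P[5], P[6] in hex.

P[1] = 87, P[2] = 0B, P[3] = F6, P[4] = E7, P[5] = 59, P[6] = E8

P[1]: E(K, 1A) = FD; 7A ⊕ FD = 87.
P[2]: E(K, 7A) = DD; D6 ⊕ DD = 0B.
P[3]: E(K, D6) = 39; CF ⊕ 39 = F6.
P[4]: E(K, CF) = 32; D5 ⊕ 32 = E7.
P[5]: E(K, D5) = 38; 61 ⊕ 38 = 59.
P[6]: E(K, 61) = C4; 2C ⊕ C4 = E8.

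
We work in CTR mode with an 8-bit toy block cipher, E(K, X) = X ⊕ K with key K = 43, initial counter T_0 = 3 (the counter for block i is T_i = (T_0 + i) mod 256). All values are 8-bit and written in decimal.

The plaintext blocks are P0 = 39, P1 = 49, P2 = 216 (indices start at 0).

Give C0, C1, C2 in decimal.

C0 = 15, C1 = 30, C2 = 246

CTR encryption: S_i = E(K, T_i) where T_i is the counter for block i; C_i = P_i ⊕ S_i.
C0: T = 3, S = E(K, T) = 40; 39 ⊕ 40 = 15.
C1: T = 4, S = E(K, T) = 47; 49 ⊕ 47 = 30.
C2: T = 5, S = E(K, T) = 46; 216 ⊕ 46 = 246.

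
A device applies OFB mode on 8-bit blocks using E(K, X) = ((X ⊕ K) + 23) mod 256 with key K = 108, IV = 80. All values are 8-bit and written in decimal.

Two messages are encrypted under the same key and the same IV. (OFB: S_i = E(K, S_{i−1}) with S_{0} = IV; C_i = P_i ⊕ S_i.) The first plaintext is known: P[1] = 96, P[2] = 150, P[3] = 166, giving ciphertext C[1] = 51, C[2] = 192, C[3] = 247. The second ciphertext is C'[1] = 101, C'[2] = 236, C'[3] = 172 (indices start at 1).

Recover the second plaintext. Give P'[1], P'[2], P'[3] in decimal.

P'[1] = 54, P'[2] = 186, P'[3] = 253

In OFB with a reused IV, both messages share the same keystream S_i, so C_i ⊕ C'_i = P_i ⊕ P'_i and thus P'_i = P_i ⊕ C_i ⊕ C'_i.
P'[1]: 96 ⊕ 51 ⊕ 101 = 54.
P'[2]: 150 ⊕ 192 ⊕ 236 = 186.
P'[3]: 166 ⊕ 247 ⊕ 172 = 253.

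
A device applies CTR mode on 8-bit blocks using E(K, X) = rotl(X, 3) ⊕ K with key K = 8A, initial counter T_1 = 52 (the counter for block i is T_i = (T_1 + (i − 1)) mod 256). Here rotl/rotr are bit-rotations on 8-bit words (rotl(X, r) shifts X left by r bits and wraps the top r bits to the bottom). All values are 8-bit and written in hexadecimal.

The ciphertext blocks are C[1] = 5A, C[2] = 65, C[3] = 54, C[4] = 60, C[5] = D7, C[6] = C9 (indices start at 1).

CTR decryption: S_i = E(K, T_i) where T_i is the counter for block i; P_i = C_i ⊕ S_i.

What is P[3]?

P[3]: T = 54, S = E(K, T) = 28; 54 ⊕ 28 = 7C.

P[3] = 7C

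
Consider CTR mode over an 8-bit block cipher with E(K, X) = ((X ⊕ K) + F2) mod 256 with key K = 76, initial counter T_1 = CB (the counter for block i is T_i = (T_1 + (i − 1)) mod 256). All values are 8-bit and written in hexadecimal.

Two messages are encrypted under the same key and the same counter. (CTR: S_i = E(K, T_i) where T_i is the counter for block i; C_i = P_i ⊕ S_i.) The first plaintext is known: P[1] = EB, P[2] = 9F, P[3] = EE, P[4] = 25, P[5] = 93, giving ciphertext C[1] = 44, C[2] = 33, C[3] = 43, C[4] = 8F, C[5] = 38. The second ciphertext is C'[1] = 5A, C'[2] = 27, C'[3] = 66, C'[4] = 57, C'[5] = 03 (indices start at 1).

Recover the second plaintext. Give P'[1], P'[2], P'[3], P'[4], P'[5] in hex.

P'[1] = F5, P'[2] = 8B, P'[3] = CB, P'[4] = FD, P'[5] = A8

In CTR with a reused counter, both messages share the same keystream S_i, so C_i ⊕ C'_i = P_i ⊕ P'_i and thus P'_i = P_i ⊕ C_i ⊕ C'_i.
P'[1]: EB ⊕ 44 ⊕ 5A = F5.
P'[2]: 9F ⊕ 33 ⊕ 27 = 8B.
P'[3]: EE ⊕ 43 ⊕ 66 = CB.
P'[4]: 25 ⊕ 8F ⊕ 57 = FD.
P'[5]: 93 ⊕ 38 ⊕ 03 = A8.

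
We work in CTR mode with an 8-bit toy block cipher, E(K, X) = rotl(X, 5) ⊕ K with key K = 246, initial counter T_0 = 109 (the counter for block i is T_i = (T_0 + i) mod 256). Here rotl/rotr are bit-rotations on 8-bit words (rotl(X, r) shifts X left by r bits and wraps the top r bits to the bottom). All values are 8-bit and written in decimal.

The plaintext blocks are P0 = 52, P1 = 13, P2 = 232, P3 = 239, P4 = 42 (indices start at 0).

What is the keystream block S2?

27

CTR encryption: S_i = E(K, T_i) where T_i is the counter for block i; C_i = P_i ⊕ S_i.
C0: T = 109, S = E(K, T) = 91; 52 ⊕ 91 = 111.
C1: T = 110, S = E(K, T) = 59; 13 ⊕ 59 = 54.
C2: T = 111, S = E(K, T) = 27; 232 ⊕ 27 = 243.
So S2 = 27.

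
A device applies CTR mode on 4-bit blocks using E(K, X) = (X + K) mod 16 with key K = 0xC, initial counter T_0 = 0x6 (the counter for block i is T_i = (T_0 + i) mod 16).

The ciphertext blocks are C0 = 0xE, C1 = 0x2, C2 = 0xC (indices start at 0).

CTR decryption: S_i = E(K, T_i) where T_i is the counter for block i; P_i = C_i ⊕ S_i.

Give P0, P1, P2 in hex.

P0: T = 0x6, S = E(K, T) = 0x2; 0xE ⊕ 0x2 = 0xC.
P1: T = 0x7, S = E(K, T) = 0x3; 0x2 ⊕ 0x3 = 0x1.
P2: T = 0x8, S = E(K, T) = 0x4; 0xC ⊕ 0x4 = 0x8.

P0 = 0xC, P1 = 0x1, P2 = 0x8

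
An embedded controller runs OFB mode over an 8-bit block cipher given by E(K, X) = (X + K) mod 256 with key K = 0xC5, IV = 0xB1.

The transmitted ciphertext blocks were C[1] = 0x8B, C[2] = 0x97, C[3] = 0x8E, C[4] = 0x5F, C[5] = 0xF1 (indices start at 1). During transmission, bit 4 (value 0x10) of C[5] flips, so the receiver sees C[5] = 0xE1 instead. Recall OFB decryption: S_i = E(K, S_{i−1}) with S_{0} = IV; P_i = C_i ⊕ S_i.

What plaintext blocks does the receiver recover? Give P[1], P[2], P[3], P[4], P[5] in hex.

Only C[5] changed, to 0xE1. In OFB, a change in C_i flips the same bit in P_i only; the keystream is unaffected. Decrypting the received ciphertext:
P[1]: S = E(K, 0xB1) = 0x76; 0x8B ⊕ 0x76 = 0xFD.
P[2]: S = E(K, 0x76) = 0x3B; 0x97 ⊕ 0x3B = 0xAC.
P[3]: S = E(K, 0x3B) = 0x00; 0x8E ⊕ 0x00 = 0x8E.
P[4]: S = E(K, 0x00) = 0xC5; 0x5F ⊕ 0xC5 = 0x9A.
P[5]: S = E(K, 0xC5) = 0x8A; 0xE1 ⊕ 0x8A = 0x6B.
Blocks that differ from the original plaintext: P[5].

P[1] = 0xFD, P[2] = 0xAC, P[3] = 0x8E, P[4] = 0x9A, P[5] = 0x6B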